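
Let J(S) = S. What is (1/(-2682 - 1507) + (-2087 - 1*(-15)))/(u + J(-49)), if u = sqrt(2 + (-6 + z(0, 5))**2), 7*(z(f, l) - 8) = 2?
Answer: 20839741209/491348755 + 60757263*sqrt(354)/491348755 ≈ 44.740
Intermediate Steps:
z(f, l) = 58/7 (z(f, l) = 8 + (1/7)*2 = 8 + 2/7 = 58/7)
u = sqrt(354)/7 (u = sqrt(2 + (-6 + 58/7)**2) = sqrt(2 + (16/7)**2) = sqrt(2 + 256/49) = sqrt(354/49) = sqrt(354)/7 ≈ 2.6878)
(1/(-2682 - 1507) + (-2087 - 1*(-15)))/(u + J(-49)) = (1/(-2682 - 1507) + (-2087 - 1*(-15)))/(sqrt(354)/7 - 49) = (1/(-4189) + (-2087 + 15))/(-49 + sqrt(354)/7) = (-1/4189 - 2072)/(-49 + sqrt(354)/7) = -8679609/(4189*(-49 + sqrt(354)/7))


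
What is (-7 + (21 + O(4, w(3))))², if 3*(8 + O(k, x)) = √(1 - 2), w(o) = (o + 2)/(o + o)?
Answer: (18 + I)²/9 ≈ 35.889 + 4.0*I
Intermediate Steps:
w(o) = (2 + o)/(2*o) (w(o) = (2 + o)/((2*o)) = (2 + o)*(1/(2*o)) = (2 + o)/(2*o))
O(k, x) = -8 + I/3 (O(k, x) = -8 + √(1 - 2)/3 = -8 + √(-1)/3 = -8 + I/3)
(-7 + (21 + O(4, w(3))))² = (-7 + (21 + (-8 + I/3)))² = (-7 + (13 + I/3))² = (6 + I/3)²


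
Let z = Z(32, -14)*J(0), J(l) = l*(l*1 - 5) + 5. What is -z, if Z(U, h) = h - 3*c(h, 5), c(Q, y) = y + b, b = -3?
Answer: 100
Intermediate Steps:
c(Q, y) = -3 + y (c(Q, y) = y - 3 = -3 + y)
Z(U, h) = -6 + h (Z(U, h) = h - 3*(-3 + 5) = h - 3*2 = h - 6 = -6 + h)
J(l) = 5 + l*(-5 + l) (J(l) = l*(l - 5) + 5 = l*(-5 + l) + 5 = 5 + l*(-5 + l))
z = -100 (z = (-6 - 14)*(5 + 0² - 5*0) = -20*(5 + 0 + 0) = -20*5 = -100)
-z = -1*(-100) = 100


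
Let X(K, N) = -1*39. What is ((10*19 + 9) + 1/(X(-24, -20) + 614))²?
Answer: 13093309476/330625 ≈ 39602.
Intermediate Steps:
X(K, N) = -39
((10*19 + 9) + 1/(X(-24, -20) + 614))² = ((10*19 + 9) + 1/(-39 + 614))² = ((190 + 9) + 1/575)² = (199 + 1/575)² = (114426/575)² = 13093309476/330625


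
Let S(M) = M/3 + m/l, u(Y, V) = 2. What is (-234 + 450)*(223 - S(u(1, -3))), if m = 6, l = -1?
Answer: 49320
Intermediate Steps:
S(M) = -6 + M/3 (S(M) = M/3 + 6/(-1) = M*(⅓) + 6*(-1) = M/3 - 6 = -6 + M/3)
(-234 + 450)*(223 - S(u(1, -3))) = (-234 + 450)*(223 - (-6 + (⅓)*2)) = 216*(223 - (-6 + ⅔)) = 216*(223 - 1*(-16/3)) = 216*(223 + 16/3) = 216*(685/3) = 49320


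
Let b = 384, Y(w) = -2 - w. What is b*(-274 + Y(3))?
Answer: -107136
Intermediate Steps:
b*(-274 + Y(3)) = 384*(-274 + (-2 - 1*3)) = 384*(-274 + (-2 - 3)) = 384*(-274 - 5) = 384*(-279) = -107136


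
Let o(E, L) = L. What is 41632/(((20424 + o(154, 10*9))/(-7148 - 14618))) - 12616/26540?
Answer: -3006225157138/68055195 ≈ -44173.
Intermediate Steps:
41632/(((20424 + o(154, 10*9))/(-7148 - 14618))) - 12616/26540 = 41632/(((20424 + 10*9)/(-7148 - 14618))) - 12616/26540 = 41632/(((20424 + 90)/(-21766))) - 12616*1/26540 = 41632/((20514*(-1/21766))) - 3154/6635 = 41632/(-10257/10883) - 3154/6635 = 41632*(-10883/10257) - 3154/6635 = -453081056/10257 - 3154/6635 = -3006225157138/68055195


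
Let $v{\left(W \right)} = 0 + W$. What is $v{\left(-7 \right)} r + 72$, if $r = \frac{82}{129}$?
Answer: $\frac{8714}{129} \approx 67.55$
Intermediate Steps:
$v{\left(W \right)} = W$
$r = \frac{82}{129}$ ($r = 82 \cdot \frac{1}{129} = \frac{82}{129} \approx 0.63566$)
$v{\left(-7 \right)} r + 72 = \left(-7\right) \frac{82}{129} + 72 = - \frac{574}{129} + 72 = \frac{8714}{129}$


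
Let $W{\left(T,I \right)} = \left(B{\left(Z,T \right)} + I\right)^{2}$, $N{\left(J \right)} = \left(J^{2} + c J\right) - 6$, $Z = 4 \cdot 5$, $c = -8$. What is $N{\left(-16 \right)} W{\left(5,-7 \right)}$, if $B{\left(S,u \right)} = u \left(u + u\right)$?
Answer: $698922$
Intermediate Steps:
$Z = 20$
$B{\left(S,u \right)} = 2 u^{2}$ ($B{\left(S,u \right)} = u 2 u = 2 u^{2}$)
$N{\left(J \right)} = -6 + J^{2} - 8 J$ ($N{\left(J \right)} = \left(J^{2} - 8 J\right) - 6 = -6 + J^{2} - 8 J$)
$W{\left(T,I \right)} = \left(I + 2 T^{2}\right)^{2}$ ($W{\left(T,I \right)} = \left(2 T^{2} + I\right)^{2} = \left(I + 2 T^{2}\right)^{2}$)
$N{\left(-16 \right)} W{\left(5,-7 \right)} = \left(-6 + \left(-16\right)^{2} - -128\right) \left(-7 + 2 \cdot 5^{2}\right)^{2} = \left(-6 + 256 + 128\right) \left(-7 + 2 \cdot 25\right)^{2} = 378 \left(-7 + 50\right)^{2} = 378 \cdot 43^{2} = 378 \cdot 1849 = 698922$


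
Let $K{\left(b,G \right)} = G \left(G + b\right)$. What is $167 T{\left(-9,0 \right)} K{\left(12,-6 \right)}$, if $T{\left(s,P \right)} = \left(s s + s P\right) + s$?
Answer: $-432864$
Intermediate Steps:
$T{\left(s,P \right)} = s + s^{2} + P s$ ($T{\left(s,P \right)} = \left(s^{2} + P s\right) + s = s + s^{2} + P s$)
$167 T{\left(-9,0 \right)} K{\left(12,-6 \right)} = 167 \left(- 9 \left(1 + 0 - 9\right)\right) \left(- 6 \left(-6 + 12\right)\right) = 167 \left(\left(-9\right) \left(-8\right)\right) \left(\left(-6\right) 6\right) = 167 \cdot 72 \left(-36\right) = 12024 \left(-36\right) = -432864$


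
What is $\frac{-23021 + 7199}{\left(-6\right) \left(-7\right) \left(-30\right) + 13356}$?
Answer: $- \frac{293}{224} \approx -1.308$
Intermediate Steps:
$\frac{-23021 + 7199}{\left(-6\right) \left(-7\right) \left(-30\right) + 13356} = - \frac{15822}{42 \left(-30\right) + 13356} = - \frac{15822}{-1260 + 13356} = - \frac{15822}{12096} = \left(-15822\right) \frac{1}{12096} = - \frac{293}{224}$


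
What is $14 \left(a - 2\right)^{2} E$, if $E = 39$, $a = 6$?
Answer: $8736$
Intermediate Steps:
$14 \left(a - 2\right)^{2} E = 14 \left(6 - 2\right)^{2} \cdot 39 = 14 \cdot 4^{2} \cdot 39 = 14 \cdot 16 \cdot 39 = 224 \cdot 39 = 8736$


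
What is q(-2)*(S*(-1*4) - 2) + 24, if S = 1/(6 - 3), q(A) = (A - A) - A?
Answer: 52/3 ≈ 17.333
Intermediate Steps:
q(A) = -A (q(A) = 0 - A = -A)
S = ⅓ (S = 1/3 = ⅓ ≈ 0.33333)
q(-2)*(S*(-1*4) - 2) + 24 = (-1*(-2))*((-1*4)/3 - 2) + 24 = 2*((⅓)*(-4) - 2) + 24 = 2*(-4/3 - 2) + 24 = 2*(-10/3) + 24 = -20/3 + 24 = 52/3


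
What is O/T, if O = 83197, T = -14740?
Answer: -83197/14740 ≈ -5.6443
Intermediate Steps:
O/T = 83197/(-14740) = 83197*(-1/14740) = -83197/14740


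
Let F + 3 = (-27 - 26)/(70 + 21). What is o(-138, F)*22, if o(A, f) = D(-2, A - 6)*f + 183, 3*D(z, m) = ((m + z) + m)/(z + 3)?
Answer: 3178978/273 ≈ 11645.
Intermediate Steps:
D(z, m) = (z + 2*m)/(3*(3 + z)) (D(z, m) = (((m + z) + m)/(z + 3))/3 = ((z + 2*m)/(3 + z))/3 = (z + 2*m)/(3*(3 + z)))
F = -326/91 (F = -3 + (-27 - 26)/(70 + 21) = -3 - 53/91 = -326/91 ≈ -3.5824)
o(A, f) = 183 + f*(-14/3 + 2*A/3) (o(A, f) = ((-2 + 2*(A - 6))/(3*(3 - 2)))*f + 183 = ((⅓)*(-2 + 2*(-6 + A))/1)*f + 183 = ((⅓)*1*(-2 + (-12 + 2*A)))*f + 183 = ((⅓)*1*(-14 + 2*A))*f + 183 = (-14/3 + 2*A/3)*f + 183 = f*(-14/3 + 2*A/3) + 183 = 183 + f*(-14/3 + 2*A/3))
o(-138, F)*22 = (183 + (⅔)*(-326/91)*(-7 - 138))*22 = (183 + (⅔)*(-326/91)*(-145))*22 = (183 + 94540/273)*22 = (144499/273)*22 = 3178978/273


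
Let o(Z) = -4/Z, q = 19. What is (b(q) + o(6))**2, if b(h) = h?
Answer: 3025/9 ≈ 336.11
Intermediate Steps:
(b(q) + o(6))**2 = (19 - 4/6)**2 = (19 - 4*1/6)**2 = (19 - 2/3)**2 = (55/3)**2 = 3025/9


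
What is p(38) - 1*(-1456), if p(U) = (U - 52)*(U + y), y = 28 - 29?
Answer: 938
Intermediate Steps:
y = -1
p(U) = (-1 + U)*(-52 + U) (p(U) = (U - 52)*(U - 1) = (-52 + U)*(-1 + U) = (-1 + U)*(-52 + U))
p(38) - 1*(-1456) = (52 + 38**2 - 53*38) - 1*(-1456) = (52 + 1444 - 2014) + 1456 = -518 + 1456 = 938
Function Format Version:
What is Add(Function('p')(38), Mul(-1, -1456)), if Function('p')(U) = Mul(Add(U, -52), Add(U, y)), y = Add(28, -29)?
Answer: 938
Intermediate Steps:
y = -1
Function('p')(U) = Mul(Add(-1, U), Add(-52, U)) (Function('p')(U) = Mul(Add(U, -52), Add(U, -1)) = Mul(Add(-52, U), Add(-1, U)) = Mul(Add(-1, U), Add(-52, U)))
Add(Function('p')(38), Mul(-1, -1456)) = Add(Add(52, Pow(38, 2), Mul(-53, 38)), Mul(-1, -1456)) = Add(Add(52, 1444, -2014), 1456) = Add(-518, 1456) = 938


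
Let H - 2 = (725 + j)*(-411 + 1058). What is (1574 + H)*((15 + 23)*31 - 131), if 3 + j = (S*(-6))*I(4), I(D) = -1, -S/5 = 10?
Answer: 287516670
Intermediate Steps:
S = -50 (S = -5*10 = -50)
j = -303 (j = -3 - 50*(-6)*(-1) = -3 + 300*(-1) = -3 - 300 = -303)
H = 273036 (H = 2 + (725 - 303)*(-411 + 1058) = 2 + 422*647 = 2 + 273034 = 273036)
(1574 + H)*((15 + 23)*31 - 131) = (1574 + 273036)*((15 + 23)*31 - 131) = 274610*(38*31 - 131) = 274610*(1178 - 131) = 274610*1047 = 287516670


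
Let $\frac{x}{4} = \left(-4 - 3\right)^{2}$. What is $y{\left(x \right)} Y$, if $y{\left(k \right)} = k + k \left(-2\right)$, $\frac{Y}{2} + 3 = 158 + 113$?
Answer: $-105056$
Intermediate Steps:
$x = 196$ ($x = 4 \left(-4 - 3\right)^{2} = 4 \left(-7\right)^{2} = 4 \cdot 49 = 196$)
$Y = 536$ ($Y = -6 + 2 \left(158 + 113\right) = -6 + 2 \cdot 271 = -6 + 542 = 536$)
$y{\left(k \right)} = - k$ ($y{\left(k \right)} = k - 2 k = - k$)
$y{\left(x \right)} Y = \left(-1\right) 196 \cdot 536 = \left(-196\right) 536 = -105056$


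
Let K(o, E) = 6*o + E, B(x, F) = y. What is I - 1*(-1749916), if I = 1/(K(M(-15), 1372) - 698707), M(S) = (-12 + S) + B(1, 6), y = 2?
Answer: 1220540161259/697485 ≈ 1.7499e+6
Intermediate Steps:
B(x, F) = 2
M(S) = -10 + S (M(S) = (-12 + S) + 2 = -10 + S)
K(o, E) = E + 6*o
I = -1/697485 (I = 1/((1372 + 6*(-10 - 15)) - 698707) = 1/((1372 + 6*(-25)) - 698707) = 1/((1372 - 150) - 698707) = 1/(1222 - 698707) = 1/(-697485) = -1/697485 ≈ -1.4337e-6)
I - 1*(-1749916) = -1/697485 - 1*(-1749916) = -1/697485 + 1749916 = 1220540161259/697485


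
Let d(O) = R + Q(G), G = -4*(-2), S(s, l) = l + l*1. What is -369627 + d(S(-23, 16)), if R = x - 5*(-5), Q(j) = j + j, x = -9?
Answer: -369595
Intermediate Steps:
S(s, l) = 2*l (S(s, l) = l + l = 2*l)
G = 8
Q(j) = 2*j
R = 16 (R = -9 - 5*(-5) = -9 + 25 = 16)
d(O) = 32 (d(O) = 16 + 2*8 = 16 + 16 = 32)
-369627 + d(S(-23, 16)) = -369627 + 32 = -369595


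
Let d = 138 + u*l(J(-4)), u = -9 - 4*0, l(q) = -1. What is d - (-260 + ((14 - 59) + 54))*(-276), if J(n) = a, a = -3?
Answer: -69129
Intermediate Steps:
J(n) = -3
u = -9 (u = -9 + 0 = -9)
d = 147 (d = 138 - 9*(-1) = 138 + 9 = 147)
d - (-260 + ((14 - 59) + 54))*(-276) = 147 - (-260 + ((14 - 59) + 54))*(-276) = 147 - (-260 + (-45 + 54))*(-276) = 147 - (-260 + 9)*(-276) = 147 - (-251)*(-276) = 147 - 1*69276 = 147 - 69276 = -69129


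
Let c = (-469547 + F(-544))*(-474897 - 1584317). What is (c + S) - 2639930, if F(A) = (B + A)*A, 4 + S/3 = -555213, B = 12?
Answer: 370940445165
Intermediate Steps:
S = -1665651 (S = -12 + 3*(-555213) = -12 - 1665639 = -1665651)
F(A) = A*(12 + A) (F(A) = (12 + A)*A = A*(12 + A))
c = 370944750746 (c = (-469547 - 544*(12 - 544))*(-474897 - 1584317) = (-469547 - 544*(-532))*(-2059214) = (-469547 + 289408)*(-2059214) = -180139*(-2059214) = 370944750746)
(c + S) - 2639930 = (370944750746 - 1665651) - 2639930 = 370943085095 - 2639930 = 370940445165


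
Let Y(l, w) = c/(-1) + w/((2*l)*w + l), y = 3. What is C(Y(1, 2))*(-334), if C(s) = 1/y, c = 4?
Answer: -334/3 ≈ -111.33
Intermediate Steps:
Y(l, w) = -4 + w/(l + 2*l*w) (Y(l, w) = 4/(-1) + w/((2*l)*w + l) = 4*(-1) + w/(2*l*w + l) = -4 + w/(l + 2*l*w))
C(s) = 1/3
C(Y(1, 2))*(-334) = (1/3)*(-334) = -334/3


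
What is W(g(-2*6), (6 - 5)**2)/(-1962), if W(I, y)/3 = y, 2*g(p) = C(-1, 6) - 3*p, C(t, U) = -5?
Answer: -1/654 ≈ -0.0015291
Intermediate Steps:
g(p) = -5/2 - 3*p/2 (g(p) = (-5 - 3*p)/2 = -5/2 - 3*p/2)
W(I, y) = 3*y
W(g(-2*6), (6 - 5)**2)/(-1962) = (3*(6 - 5)**2)/(-1962) = (3*1**2)*(-1/1962) = (3*1)*(-1/1962) = 3*(-1/1962) = -1/654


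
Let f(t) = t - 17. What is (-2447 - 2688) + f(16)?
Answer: -5136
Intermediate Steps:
f(t) = -17 + t
(-2447 - 2688) + f(16) = (-2447 - 2688) + (-17 + 16) = -5135 - 1 = -5136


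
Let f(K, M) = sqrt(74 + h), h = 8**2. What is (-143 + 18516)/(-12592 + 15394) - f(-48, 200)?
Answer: 18373/2802 - sqrt(138) ≈ -5.1902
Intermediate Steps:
h = 64
f(K, M) = sqrt(138) (f(K, M) = sqrt(74 + 64) = sqrt(138))
(-143 + 18516)/(-12592 + 15394) - f(-48, 200) = (-143 + 18516)/(-12592 + 15394) - sqrt(138) = 18373/2802 - sqrt(138)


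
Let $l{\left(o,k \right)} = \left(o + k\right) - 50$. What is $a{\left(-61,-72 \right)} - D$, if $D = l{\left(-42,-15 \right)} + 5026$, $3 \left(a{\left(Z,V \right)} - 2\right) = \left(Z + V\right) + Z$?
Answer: $- \frac{14945}{3} \approx -4981.7$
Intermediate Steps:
$l{\left(o,k \right)} = -50 + k + o$ ($l{\left(o,k \right)} = \left(k + o\right) - 50 = -50 + k + o$)
$a{\left(Z,V \right)} = 2 + \frac{V}{3} + \frac{2 Z}{3}$ ($a{\left(Z,V \right)} = 2 + \frac{\left(Z + V\right) + Z}{3} = 2 + \frac{\left(V + Z\right) + Z}{3} = 2 + \frac{V + 2 Z}{3} = 2 + \left(\frac{V}{3} + \frac{2 Z}{3}\right) = 2 + \frac{V}{3} + \frac{2 Z}{3}$)
$D = 4919$ ($D = \left(-50 - 15 - 42\right) + 5026 = -107 + 5026 = 4919$)
$a{\left(-61,-72 \right)} - D = \left(2 + \frac{1}{3} \left(-72\right) + \frac{2}{3} \left(-61\right)\right) - 4919 = \left(2 - 24 - \frac{122}{3}\right) - 4919 = - \frac{188}{3} - 4919 = - \frac{14945}{3}$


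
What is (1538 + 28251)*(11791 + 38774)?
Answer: 1506280785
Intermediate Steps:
(1538 + 28251)*(11791 + 38774) = 29789*50565 = 1506280785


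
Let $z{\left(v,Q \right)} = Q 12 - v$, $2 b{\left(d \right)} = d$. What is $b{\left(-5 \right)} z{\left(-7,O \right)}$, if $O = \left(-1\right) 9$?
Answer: $\frac{505}{2} \approx 252.5$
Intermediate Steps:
$b{\left(d \right)} = \frac{d}{2}$
$O = -9$
$z{\left(v,Q \right)} = - v + 12 Q$ ($z{\left(v,Q \right)} = 12 Q - v = - v + 12 Q$)
$b{\left(-5 \right)} z{\left(-7,O \right)} = \frac{1}{2} \left(-5\right) \left(\left(-1\right) \left(-7\right) + 12 \left(-9\right)\right) = - \frac{5 \left(7 - 108\right)}{2} = \left(- \frac{5}{2}\right) \left(-101\right) = \frac{505}{2}$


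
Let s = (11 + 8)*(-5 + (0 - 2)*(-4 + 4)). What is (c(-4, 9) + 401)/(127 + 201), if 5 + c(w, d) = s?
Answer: 301/328 ≈ 0.91768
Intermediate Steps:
s = -95 (s = 19*(-5 - 2*0) = 19*(-5 + 0) = 19*(-5) = -95)
c(w, d) = -100 (c(w, d) = -5 - 95 = -100)
(c(-4, 9) + 401)/(127 + 201) = (-100 + 401)/(127 + 201) = 301/328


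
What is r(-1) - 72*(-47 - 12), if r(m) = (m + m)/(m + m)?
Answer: 4249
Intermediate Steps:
r(m) = 1 (r(m) = (2*m)/((2*m)) = (2*m)*(1/(2*m)) = 1)
r(-1) - 72*(-47 - 12) = 1 - 72*(-47 - 12) = 1 - 72*(-59) = 1 + 4248 = 4249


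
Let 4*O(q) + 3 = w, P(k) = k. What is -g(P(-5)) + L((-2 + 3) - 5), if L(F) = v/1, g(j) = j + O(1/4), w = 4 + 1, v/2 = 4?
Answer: 25/2 ≈ 12.500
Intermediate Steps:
v = 8 (v = 2*4 = 8)
w = 5
O(q) = 1/2 (O(q) = -3/4 + (1/4)*5 = -3/4 + 5/4 = 1/2)
g(j) = 1/2 + j (g(j) = j + 1/2 = 1/2 + j)
L(F) = 8 (L(F) = 8/1 = 8*1 = 8)
-g(P(-5)) + L((-2 + 3) - 5) = -(1/2 - 5) + 8 = -1*(-9/2) + 8 = 9/2 + 8 = 25/2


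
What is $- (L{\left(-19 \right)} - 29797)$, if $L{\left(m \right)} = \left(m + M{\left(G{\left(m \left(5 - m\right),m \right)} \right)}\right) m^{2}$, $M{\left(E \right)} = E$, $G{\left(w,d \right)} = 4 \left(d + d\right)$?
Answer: $91528$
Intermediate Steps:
$G{\left(w,d \right)} = 8 d$ ($G{\left(w,d \right)} = 4 \cdot 2 d = 8 d$)
$L{\left(m \right)} = 9 m^{3}$ ($L{\left(m \right)} = \left(m + 8 m\right) m^{2} = 9 m m^{2} = 9 m^{3}$)
$- (L{\left(-19 \right)} - 29797) = - (9 \left(-19\right)^{3} - 29797) = - (9 \left(-6859\right) - 29797) = - (-61731 - 29797) = \left(-1\right) \left(-91528\right) = 91528$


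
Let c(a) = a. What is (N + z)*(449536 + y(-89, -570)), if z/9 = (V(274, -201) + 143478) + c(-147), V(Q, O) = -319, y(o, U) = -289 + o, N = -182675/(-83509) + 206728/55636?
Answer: 671498908598330816238/1161526681 ≈ 5.7812e+11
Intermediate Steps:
N = 6856738713/1161526681 (N = -182675*(-1/83509) + 206728*(1/55636) = 182675/83509 + 51682/13909 = 6856738713/1161526681 ≈ 5.9032)
z = 1287108 (z = 9*((-319 + 143478) - 147) = 9*(143159 - 147) = 9*143012 = 1287108)
(N + z)*(449536 + y(-89, -570)) = (6856738713/1161526681 + 1287108)*(449536 + (-289 - 89)) = 1495017140067261*(449536 - 378)/1161526681 = (1495017140067261/1161526681)*449158 = 671498908598330816238/1161526681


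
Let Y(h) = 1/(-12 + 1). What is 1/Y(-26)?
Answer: -11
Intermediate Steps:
Y(h) = -1/11 (Y(h) = 1/(-11) = -1/11)
1/Y(-26) = 1/(-1/11) = -11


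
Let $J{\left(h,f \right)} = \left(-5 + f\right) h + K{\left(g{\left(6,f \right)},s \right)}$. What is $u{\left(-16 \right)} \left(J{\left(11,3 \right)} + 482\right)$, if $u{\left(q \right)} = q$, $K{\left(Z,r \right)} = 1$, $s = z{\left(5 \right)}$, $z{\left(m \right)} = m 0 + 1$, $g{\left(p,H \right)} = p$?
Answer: $-7376$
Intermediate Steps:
$z{\left(m \right)} = 1$ ($z{\left(m \right)} = 0 + 1 = 1$)
$s = 1$
$J{\left(h,f \right)} = 1 + h \left(-5 + f\right)$ ($J{\left(h,f \right)} = \left(-5 + f\right) h + 1 = h \left(-5 + f\right) + 1 = 1 + h \left(-5 + f\right)$)
$u{\left(-16 \right)} \left(J{\left(11,3 \right)} + 482\right) = - 16 \left(\left(1 - 55 + 3 \cdot 11\right) + 482\right) = - 16 \left(\left(1 - 55 + 33\right) + 482\right) = - 16 \left(-21 + 482\right) = \left(-16\right) 461 = -7376$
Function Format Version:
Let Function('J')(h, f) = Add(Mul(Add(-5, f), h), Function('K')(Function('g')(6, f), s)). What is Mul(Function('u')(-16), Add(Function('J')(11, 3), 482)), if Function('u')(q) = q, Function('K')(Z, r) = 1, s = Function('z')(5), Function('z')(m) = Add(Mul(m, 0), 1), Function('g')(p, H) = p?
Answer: -7376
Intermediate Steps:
Function('z')(m) = 1 (Function('z')(m) = Add(0, 1) = 1)
s = 1
Function('J')(h, f) = Add(1, Mul(h, Add(-5, f))) (Function('J')(h, f) = Add(Mul(Add(-5, f), h), 1) = Add(Mul(h, Add(-5, f)), 1) = Add(1, Mul(h, Add(-5, f))))
Mul(Function('u')(-16), Add(Function('J')(11, 3), 482)) = Mul(-16, Add(Add(1, Mul(-5, 11), Mul(3, 11)), 482)) = Mul(-16, Add(Add(1, -55, 33), 482)) = Mul(-16, Add(-21, 482)) = Mul(-16, 461) = -7376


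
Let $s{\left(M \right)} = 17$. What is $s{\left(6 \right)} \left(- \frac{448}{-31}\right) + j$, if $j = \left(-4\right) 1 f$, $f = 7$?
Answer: $\frac{6748}{31} \approx 217.68$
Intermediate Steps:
$j = -28$ ($j = \left(-4\right) 1 \cdot 7 = \left(-4\right) 7 = -28$)
$s{\left(6 \right)} \left(- \frac{448}{-31}\right) + j = 17 \left(- \frac{448}{-31}\right) - 28 = 17 \left(\left(-448\right) \left(- \frac{1}{31}\right)\right) - 28 = 17 \cdot \frac{448}{31} - 28 = \frac{7616}{31} - 28 = \frac{6748}{31}$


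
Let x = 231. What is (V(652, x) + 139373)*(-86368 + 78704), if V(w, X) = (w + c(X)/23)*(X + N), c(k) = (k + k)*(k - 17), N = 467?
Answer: -633679837264/23 ≈ -2.7551e+10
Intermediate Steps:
c(k) = 2*k*(-17 + k) (c(k) = (2*k)*(-17 + k) = 2*k*(-17 + k))
V(w, X) = (467 + X)*(w + 2*X*(-17 + X)/23) (V(w, X) = (w + (2*X*(-17 + X))/23)*(X + 467) = (w + (2*X*(-17 + X))*(1/23))*(467 + X) = (w + 2*X*(-17 + X)/23)*(467 + X) = (467 + X)*(w + 2*X*(-17 + X)/23))
(V(652, x) + 139373)*(-86368 + 78704) = ((467*652 - 15878/23*231 + (2/23)*231**3 + (900/23)*231**2 + 231*652) + 139373)*(-86368 + 78704) = ((304484 - 3667818/23 + (2/23)*12326391 + (900/23)*53361 + 150612) + 139373)*(-7664) = ((304484 - 3667818/23 + 24652782/23 + 48024900/23 + 150612) + 139373)*(-7664) = (79477072/23 + 139373)*(-7664) = (82682651/23)*(-7664) = -633679837264/23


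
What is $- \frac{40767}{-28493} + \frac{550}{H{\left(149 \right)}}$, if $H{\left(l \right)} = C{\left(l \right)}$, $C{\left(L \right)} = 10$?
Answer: $\frac{1607882}{28493} \approx 56.431$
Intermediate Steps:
$H{\left(l \right)} = 10$
$- \frac{40767}{-28493} + \frac{550}{H{\left(149 \right)}} = - \frac{40767}{-28493} + \frac{550}{10} = \left(-40767\right) \left(- \frac{1}{28493}\right) + 550 \cdot \frac{1}{10} = \frac{40767}{28493} + 55 = \frac{1607882}{28493}$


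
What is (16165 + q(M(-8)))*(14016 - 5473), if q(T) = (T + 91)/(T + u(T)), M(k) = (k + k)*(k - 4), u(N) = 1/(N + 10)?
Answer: 5356603591213/38785 ≈ 1.3811e+8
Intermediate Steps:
u(N) = 1/(10 + N)
M(k) = 2*k*(-4 + k) (M(k) = (2*k)*(-4 + k) = 2*k*(-4 + k))
q(T) = (91 + T)/(T + 1/(10 + T)) (q(T) = (T + 91)/(T + 1/(10 + T)) = (91 + T)/(T + 1/(10 + T)))
(16165 + q(M(-8)))*(14016 - 5473) = (16165 + (10 + 2*(-8)*(-4 - 8))*(91 + 2*(-8)*(-4 - 8))/(1 + (2*(-8)*(-4 - 8))*(10 + 2*(-8)*(-4 - 8))))*(14016 - 5473) = (16165 + (10 + 2*(-8)*(-12))*(91 + 2*(-8)*(-12))/(1 + (2*(-8)*(-12))*(10 + 2*(-8)*(-12))))*8543 = (16165 + (10 + 192)*(91 + 192)/(1 + 192*(10 + 192)))*8543 = (16165 + 202*283/(1 + 192*202))*8543 = (16165 + 202*283/(1 + 38784))*8543 = (16165 + 202*283/38785)*8543 = (16165 + (1/38785)*202*283)*8543 = (16165 + 57166/38785)*8543 = (627016691/38785)*8543 = 5356603591213/38785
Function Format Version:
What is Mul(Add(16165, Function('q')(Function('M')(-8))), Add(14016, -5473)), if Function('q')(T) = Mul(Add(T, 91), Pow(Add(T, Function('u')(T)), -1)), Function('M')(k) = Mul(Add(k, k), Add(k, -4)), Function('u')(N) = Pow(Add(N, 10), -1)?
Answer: Rational(5356603591213, 38785) ≈ 1.3811e+8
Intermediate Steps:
Function('u')(N) = Pow(Add(10, N), -1)
Function('M')(k) = Mul(2, k, Add(-4, k)) (Function('M')(k) = Mul(Mul(2, k), Add(-4, k)) = Mul(2, k, Add(-4, k)))
Function('q')(T) = Mul(Pow(Add(T, Pow(Add(10, T), -1)), -1), Add(91, T)) (Function('q')(T) = Mul(Add(T, 91), Pow(Add(T, Pow(Add(10, T), -1)), -1)) = Mul(Add(91, T), Pow(Add(T, Pow(Add(10, T), -1)), -1)) = Mul(Pow(Add(T, Pow(Add(10, T), -1)), -1), Add(91, T)))
Mul(Add(16165, Function('q')(Function('M')(-8))), Add(14016, -5473)) = Mul(Add(16165, Mul(Pow(Add(1, Mul(Mul(2, -8, Add(-4, -8)), Add(10, Mul(2, -8, Add(-4, -8))))), -1), Add(10, Mul(2, -8, Add(-4, -8))), Add(91, Mul(2, -8, Add(-4, -8))))), Add(14016, -5473)) = Mul(Add(16165, Mul(Pow(Add(1, Mul(Mul(2, -8, -12), Add(10, Mul(2, -8, -12)))), -1), Add(10, Mul(2, -8, -12)), Add(91, Mul(2, -8, -12)))), 8543) = Mul(Add(16165, Mul(Pow(Add(1, Mul(192, Add(10, 192))), -1), Add(10, 192), Add(91, 192))), 8543) = Mul(Add(16165, Mul(Pow(Add(1, Mul(192, 202)), -1), 202, 283)), 8543) = Mul(Add(16165, Mul(Pow(Add(1, 38784), -1), 202, 283)), 8543) = Mul(Add(16165, Mul(Pow(38785, -1), 202, 283)), 8543) = Mul(Add(16165, Mul(Rational(1, 38785), 202, 283)), 8543) = Mul(Add(16165, Rational(57166, 38785)), 8543) = Mul(Rational(627016691, 38785), 8543) = Rational(5356603591213, 38785)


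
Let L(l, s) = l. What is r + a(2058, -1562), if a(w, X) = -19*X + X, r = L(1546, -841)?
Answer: 29662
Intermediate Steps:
r = 1546
a(w, X) = -18*X
r + a(2058, -1562) = 1546 - 18*(-1562) = 1546 + 28116 = 29662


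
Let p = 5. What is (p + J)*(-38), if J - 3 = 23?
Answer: -1178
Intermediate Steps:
J = 26 (J = 3 + 23 = 26)
(p + J)*(-38) = (5 + 26)*(-38) = 31*(-38) = -1178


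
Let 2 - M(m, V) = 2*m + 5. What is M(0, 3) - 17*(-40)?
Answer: 677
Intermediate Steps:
M(m, V) = -3 - 2*m (M(m, V) = 2 - (2*m + 5) = 2 - (5 + 2*m) = 2 + (-5 - 2*m) = -3 - 2*m)
M(0, 3) - 17*(-40) = (-3 - 2*0) - 17*(-40) = (-3 + 0) + 680 = -3 + 680 = 677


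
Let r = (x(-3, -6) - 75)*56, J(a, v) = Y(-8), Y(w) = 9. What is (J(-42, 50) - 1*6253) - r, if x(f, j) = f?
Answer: -1876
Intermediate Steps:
J(a, v) = 9
r = -4368 (r = (-3 - 75)*56 = -78*56 = -4368)
(J(-42, 50) - 1*6253) - r = (9 - 1*6253) - 1*(-4368) = (9 - 6253) + 4368 = -6244 + 4368 = -1876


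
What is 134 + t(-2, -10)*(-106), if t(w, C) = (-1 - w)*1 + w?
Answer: 240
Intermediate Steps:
t(w, C) = -1 (t(w, C) = (-1 - w) + w = -1)
134 + t(-2, -10)*(-106) = 134 - 1*(-106) = 134 + 106 = 240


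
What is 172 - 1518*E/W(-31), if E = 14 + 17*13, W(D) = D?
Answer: 362062/31 ≈ 11679.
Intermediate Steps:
E = 235 (E = 14 + 221 = 235)
172 - 1518*E/W(-31) = 172 - 356730/(-31) = 172 - 356730*(-1)/31 = 172 - 1518*(-235/31) = 172 + 356730/31 = 362062/31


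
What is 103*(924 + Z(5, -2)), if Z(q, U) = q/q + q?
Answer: 95790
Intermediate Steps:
Z(q, U) = 1 + q
103*(924 + Z(5, -2)) = 103*(924 + (1 + 5)) = 103*(924 + 6) = 103*930 = 95790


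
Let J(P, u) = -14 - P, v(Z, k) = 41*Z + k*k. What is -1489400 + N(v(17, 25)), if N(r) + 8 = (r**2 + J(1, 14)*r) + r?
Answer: 239768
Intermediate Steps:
v(Z, k) = k**2 + 41*Z (v(Z, k) = 41*Z + k**2 = k**2 + 41*Z)
N(r) = -8 + r**2 - 14*r (N(r) = -8 + ((r**2 + (-14 - 1*1)*r) + r) = -8 + ((r**2 + (-14 - 1)*r) + r) = -8 + ((r**2 - 15*r) + r) = -8 + (r**2 - 14*r) = -8 + r**2 - 14*r)
-1489400 + N(v(17, 25)) = -1489400 + (-8 + (25**2 + 41*17)**2 - 14*(25**2 + 41*17)) = -1489400 + (-8 + (625 + 697)**2 - 14*(625 + 697)) = -1489400 + (-8 + 1322**2 - 14*1322) = -1489400 + (-8 + 1747684 - 18508) = -1489400 + 1729168 = 239768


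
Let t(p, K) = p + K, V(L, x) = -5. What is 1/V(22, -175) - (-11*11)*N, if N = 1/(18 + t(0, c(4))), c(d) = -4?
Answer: 591/70 ≈ 8.4429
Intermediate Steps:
t(p, K) = K + p
N = 1/14 (N = 1/(18 + (-4 + 0)) = 1/(18 - 4) = 1/14 ≈ 0.071429)
1/V(22, -175) - (-11*11)*N = 1/(-5) - (-11*11)/14 = -⅕ - (-121)/14 = -⅕ - 1*(-121/14) = -⅕ + 121/14 = 591/70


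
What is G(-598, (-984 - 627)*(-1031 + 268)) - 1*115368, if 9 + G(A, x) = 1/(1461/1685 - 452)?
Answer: -87704866628/760159 ≈ -1.1538e+5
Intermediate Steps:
G(A, x) = -6843116/760159 (G(A, x) = -9 + 1/(1461/1685 - 452) = -9 + 1/(-760159/1685) = -9 - 1685/760159 = -6843116/760159)
G(-598, (-984 - 627)*(-1031 + 268)) - 1*115368 = -6843116/760159 - 1*115368 = -6843116/760159 - 115368 = -87704866628/760159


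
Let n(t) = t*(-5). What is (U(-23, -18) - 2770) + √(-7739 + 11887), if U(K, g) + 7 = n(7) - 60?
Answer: -2872 + 2*√1037 ≈ -2807.6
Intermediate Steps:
n(t) = -5*t
U(K, g) = -102 (U(K, g) = -7 + (-5*7 - 60) = -7 + (-35 - 60) = -7 - 95 = -102)
(U(-23, -18) - 2770) + √(-7739 + 11887) = (-102 - 2770) + √(-7739 + 11887) = -2872 + √4148 = -2872 + 2*√1037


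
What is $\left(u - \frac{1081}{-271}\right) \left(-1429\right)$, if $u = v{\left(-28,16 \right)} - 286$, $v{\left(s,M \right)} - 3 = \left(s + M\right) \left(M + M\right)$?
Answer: $\frac{256757004}{271} \approx 9.4744 \cdot 10^{5}$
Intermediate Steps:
$v{\left(s,M \right)} = 3 + 2 M \left(M + s\right)$ ($v{\left(s,M \right)} = 3 + \left(s + M\right) \left(M + M\right) = 3 + \left(M + s\right) 2 M = 3 + 2 M \left(M + s\right)$)
$u = -667$ ($u = \left(3 + 2 \cdot 16^{2} + 2 \cdot 16 \left(-28\right)\right) - 286 = \left(3 + 2 \cdot 256 - 896\right) - 286 = \left(3 + 512 - 896\right) - 286 = -381 - 286 = -667$)
$\left(u - \frac{1081}{-271}\right) \left(-1429\right) = \left(-667 - \frac{1081}{-271}\right) \left(-1429\right) = \left(-667 - - \frac{1081}{271}\right) \left(-1429\right) = \left(-667 + \frac{1081}{271}\right) \left(-1429\right) = \left(- \frac{179676}{271}\right) \left(-1429\right) = \frac{256757004}{271}$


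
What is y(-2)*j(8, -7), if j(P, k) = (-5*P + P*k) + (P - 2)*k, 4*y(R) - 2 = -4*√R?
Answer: -69 + 138*I*√2 ≈ -69.0 + 195.16*I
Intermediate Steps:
y(R) = ½ - √R (y(R) = ½ + (-4*√R)/4 = ½ - √R)
j(P, k) = -5*P + P*k + k*(-2 + P) (j(P, k) = (-5*P + P*k) + (-2 + P)*k = (-5*P + P*k) + k*(-2 + P) = -5*P + P*k + k*(-2 + P))
y(-2)*j(8, -7) = (½ - √(-2))*(-5*8 - 2*(-7) + 2*8*(-7)) = (½ - I*√2)*(-40 + 14 - 112) = (½ - I*√2)*(-138) = -69 + 138*I*√2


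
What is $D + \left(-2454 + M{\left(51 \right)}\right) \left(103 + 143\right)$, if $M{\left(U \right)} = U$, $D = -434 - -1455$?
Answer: $-590117$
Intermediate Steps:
$D = 1021$ ($D = -434 + 1455 = 1021$)
$D + \left(-2454 + M{\left(51 \right)}\right) \left(103 + 143\right) = 1021 + \left(-2454 + 51\right) \left(103 + 143\right) = 1021 - 591138 = -590117$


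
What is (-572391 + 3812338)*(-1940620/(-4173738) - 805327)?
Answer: -5445090505581734791/2086869 ≈ -2.6092e+12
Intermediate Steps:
(-572391 + 3812338)*(-1940620/(-4173738) - 805327) = 3239947*(-1940620*(-1/4173738) - 805327) = 3239947*(970310/2086869 - 805327) = 3239947*(-1680610980853/2086869) = -5445090505581734791/2086869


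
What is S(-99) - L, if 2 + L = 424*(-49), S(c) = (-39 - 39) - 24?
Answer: 20676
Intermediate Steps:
S(c) = -102 (S(c) = -78 - 24 = -102)
L = -20778 (L = -2 + 424*(-49) = -2 - 20776 = -20778)
S(-99) - L = -102 - 1*(-20778) = -102 + 20778 = 20676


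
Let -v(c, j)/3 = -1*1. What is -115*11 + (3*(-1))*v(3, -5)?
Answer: -1274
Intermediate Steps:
v(c, j) = 3 (v(c, j) = -(-3) = -3*(-1) = 3)
-115*11 + (3*(-1))*v(3, -5) = -115*11 + (3*(-1))*3 = -1265 - 3*3 = -1265 - 9 = -1274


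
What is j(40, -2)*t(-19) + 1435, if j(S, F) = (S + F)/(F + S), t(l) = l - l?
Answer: 1435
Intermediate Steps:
t(l) = 0
j(S, F) = 1 (j(S, F) = (F + S)/(F + S) = 1)
j(40, -2)*t(-19) + 1435 = 1*0 + 1435 = 0 + 1435 = 1435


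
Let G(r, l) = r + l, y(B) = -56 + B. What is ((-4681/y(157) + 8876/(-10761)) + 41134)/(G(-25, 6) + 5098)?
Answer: 44655671657/5520167019 ≈ 8.0896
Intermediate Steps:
G(r, l) = l + r
((-4681/y(157) + 8876/(-10761)) + 41134)/(G(-25, 6) + 5098) = ((-4681/(-56 + 157) + 8876/(-10761)) + 41134)/((6 - 25) + 5098) = ((-4681/101 + 8876*(-1/10761)) + 41134)/(-19 + 5098) = ((-4681*1/101 - 8876/10761) + 41134)/5079 = ((-4681/101 - 8876/10761) + 41134)*(1/5079) = (-51268717/1086861 + 41134)*(1/5079) = (44655671657/1086861)*(1/5079) = 44655671657/5520167019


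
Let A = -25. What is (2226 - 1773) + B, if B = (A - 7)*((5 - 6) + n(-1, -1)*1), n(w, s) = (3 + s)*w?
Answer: 549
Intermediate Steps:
n(w, s) = w*(3 + s)
B = 96 (B = (-25 - 7)*((5 - 6) - (3 - 1)*1) = -32*(-1 - 1*2*1) = -32*(-1 - 2*1) = -32*(-1 - 2) = -32*(-3) = 96)
(2226 - 1773) + B = (2226 - 1773) + 96 = 453 + 96 = 549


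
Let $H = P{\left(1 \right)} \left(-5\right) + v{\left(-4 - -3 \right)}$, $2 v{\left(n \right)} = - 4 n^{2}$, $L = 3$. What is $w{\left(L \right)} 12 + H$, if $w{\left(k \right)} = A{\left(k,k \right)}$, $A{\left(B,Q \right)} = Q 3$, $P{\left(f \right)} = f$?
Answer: $101$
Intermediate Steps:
$v{\left(n \right)} = - 2 n^{2}$ ($v{\left(n \right)} = \frac{\left(-4\right) n^{2}}{2} = - 2 n^{2}$)
$A{\left(B,Q \right)} = 3 Q$
$w{\left(k \right)} = 3 k$
$H = -7$ ($H = 1 \left(-5\right) - 2 \left(-4 - -3\right)^{2} = -5 - 2 \left(-4 + 3\right)^{2} = -5 - 2 \left(-1\right)^{2} = -5 - 2 = -7$)
$w{\left(L \right)} 12 + H = 3 \cdot 3 \cdot 12 - 7 = 9 \cdot 12 - 7 = 108 - 7 = 101$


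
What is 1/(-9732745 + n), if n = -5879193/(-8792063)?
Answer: -8792063/85570901323742 ≈ -1.0275e-7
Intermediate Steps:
n = 5879193/8792063 (n = -5879193*(-1/8792063) = 5879193/8792063 ≈ 0.66869)
1/(-9732745 + n) = 1/(-9732745 + 5879193/8792063) = 1/(-85570901323742/8792063) = -8792063/85570901323742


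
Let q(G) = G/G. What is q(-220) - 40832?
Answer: -40831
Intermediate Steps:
q(G) = 1
q(-220) - 40832 = 1 - 40832 = -40831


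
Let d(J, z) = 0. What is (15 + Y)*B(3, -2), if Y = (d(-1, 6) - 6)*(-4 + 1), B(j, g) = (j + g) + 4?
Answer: 165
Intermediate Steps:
B(j, g) = 4 + g + j (B(j, g) = (g + j) + 4 = 4 + g + j)
Y = 18 (Y = (0 - 6)*(-4 + 1) = -6*(-3) = 18)
(15 + Y)*B(3, -2) = (15 + 18)*(4 - 2 + 3) = 33*5 = 165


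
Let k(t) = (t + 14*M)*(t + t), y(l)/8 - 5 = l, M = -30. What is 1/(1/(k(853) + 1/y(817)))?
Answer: 4857678049/6576 ≈ 7.3870e+5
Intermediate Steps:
y(l) = 40 + 8*l
k(t) = 2*t*(-420 + t) (k(t) = (t + 14*(-30))*(t + t) = (t - 420)*(2*t) = (-420 + t)*(2*t) = 2*t*(-420 + t))
1/(1/(k(853) + 1/y(817))) = 1/(1/(2*853*(-420 + 853) + 1/(40 + 8*817))) = 1/(1/(2*853*433 + 1/(40 + 6536))) = 1/(1/(738698 + 1/6576)) = 1/(1/(4857678049/6576)) = 1/(6576/4857678049) = 4857678049/6576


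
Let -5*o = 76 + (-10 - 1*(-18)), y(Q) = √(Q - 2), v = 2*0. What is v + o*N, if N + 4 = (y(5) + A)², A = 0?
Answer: 84/5 ≈ 16.800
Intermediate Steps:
v = 0
y(Q) = √(-2 + Q)
o = -84/5 (o = -(76 + (-10 - 1*(-18)))/5 = -(76 + (-10 + 18))/5 = -(76 + 8)/5 = -⅕*84 = -84/5 ≈ -16.800)
N = -1 (N = -4 + (√(-2 + 5) + 0)² = -4 + (√3 + 0)² = -4 + (√3)² = -4 + 3 = -1)
v + o*N = 0 - 84/5*(-1) = 0 + 84/5 = 84/5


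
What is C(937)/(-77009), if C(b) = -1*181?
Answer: 181/77009 ≈ 0.0023504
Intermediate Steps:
C(b) = -181
C(937)/(-77009) = -181/(-77009) = -181*(-1/77009) = 181/77009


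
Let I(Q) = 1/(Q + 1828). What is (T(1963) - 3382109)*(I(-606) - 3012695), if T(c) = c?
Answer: 132383536359151/13 ≈ 1.0183e+13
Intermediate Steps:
I(Q) = 1/(1828 + Q)
(T(1963) - 3382109)*(I(-606) - 3012695) = (1963 - 3382109)*(1/(1828 - 606) - 3012695) = -3380146*(1/1222 - 3012695) = -3380146*(-3681513289/1222) = 132383536359151/13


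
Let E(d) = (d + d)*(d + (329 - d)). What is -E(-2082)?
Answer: 1369956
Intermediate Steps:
E(d) = 658*d (E(d) = (2*d)*329 = 658*d)
-E(-2082) = -658*(-2082) = -1*(-1369956) = 1369956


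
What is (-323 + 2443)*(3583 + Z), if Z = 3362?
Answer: 14723400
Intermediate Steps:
(-323 + 2443)*(3583 + Z) = (-323 + 2443)*(3583 + 3362) = 2120*6945 = 14723400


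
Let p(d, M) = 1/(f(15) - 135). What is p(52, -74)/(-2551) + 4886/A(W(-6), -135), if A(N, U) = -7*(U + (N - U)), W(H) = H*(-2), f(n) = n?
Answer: -17805979/306120 ≈ -58.167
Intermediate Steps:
W(H) = -2*H
p(d, M) = -1/120 (p(d, M) = 1/(15 - 135) = 1/(-120) = -1/120)
A(N, U) = -7*N
p(52, -74)/(-2551) + 4886/A(W(-6), -135) = -1/120/(-2551) + 4886/((-(-14)*(-6))) = -1/120*(-1/2551) + 4886/((-7*12)) = 1/306120 + 4886/(-84) = 1/306120 + 4886*(-1/84) = 1/306120 - 349/6 = -17805979/306120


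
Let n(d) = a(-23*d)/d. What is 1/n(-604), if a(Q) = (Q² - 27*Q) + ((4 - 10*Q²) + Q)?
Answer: 151/434312541 ≈ 3.4768e-7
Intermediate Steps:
a(Q) = 4 - 26*Q - 9*Q² (a(Q) = (Q² - 27*Q) + (4 + Q - 10*Q²) = 4 - 26*Q - 9*Q²)
n(d) = (4 - 4761*d² + 598*d)/d (n(d) = (4 - (-598)*d - 9*529*d²)/d = (4 + 598*d - 4761*d²)/d = (4 - 4761*d² + 598*d)/d)
1/n(-604) = 1/(598 - 4761*(-604) + 4/(-604)) = 1/(598 + 2875644 + 4*(-1/604)) = 1/(598 + 2875644 - 1/151) = 1/(434312541/151) = 151/434312541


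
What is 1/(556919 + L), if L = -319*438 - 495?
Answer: 1/416702 ≈ 2.3998e-6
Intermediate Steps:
L = -140217 (L = -139722 - 495 = -140217)
1/(556919 + L) = 1/(556919 - 140217) = 1/416702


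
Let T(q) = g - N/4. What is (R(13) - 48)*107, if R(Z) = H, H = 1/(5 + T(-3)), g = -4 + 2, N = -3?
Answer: -76612/15 ≈ -5107.5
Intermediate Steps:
g = -2
T(q) = -5/4 (T(q) = -2 - (-3)/4 = -2 - 1*(-¾) = -2 + ¾ = -5/4)
H = 4/15 (H = 1/(5 - 5/4) = 1/(15/4) = 4/15 ≈ 0.26667)
R(Z) = 4/15
(R(13) - 48)*107 = (4/15 - 48)*107 = -716/15*107 = -76612/15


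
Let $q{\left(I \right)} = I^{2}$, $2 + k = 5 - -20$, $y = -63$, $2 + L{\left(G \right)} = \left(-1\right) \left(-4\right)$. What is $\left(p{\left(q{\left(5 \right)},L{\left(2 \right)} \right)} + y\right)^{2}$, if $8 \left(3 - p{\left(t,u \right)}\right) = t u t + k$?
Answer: $\frac{3073009}{64} \approx 48016.0$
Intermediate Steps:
$L{\left(G \right)} = 2$ ($L{\left(G \right)} = -2 - -4 = -2 + 4 = 2$)
$k = 23$ ($k = -2 + \left(5 - -20\right) = -2 + \left(5 + 20\right) = -2 + 25 = 23$)
$p{\left(t,u \right)} = \frac{1}{8} - \frac{u t^{2}}{8}$ ($p{\left(t,u \right)} = 3 - \frac{t u t + 23}{8} = 3 - \frac{u t^{2} + 23}{8} = 3 - \frac{23 + u t^{2}}{8} = 3 - \left(\frac{23}{8} + \frac{u t^{2}}{8}\right) = \frac{1}{8} - \frac{u t^{2}}{8}$)
$\left(p{\left(q{\left(5 \right)},L{\left(2 \right)} \right)} + y\right)^{2} = \left(\left(\frac{1}{8} - \frac{\left(5^{2}\right)^{2}}{4}\right) - 63\right)^{2} = \left(\left(\frac{1}{8} - \frac{25^{2}}{4}\right) - 63\right)^{2} = \left(\left(\frac{1}{8} - \frac{1}{4} \cdot 625\right) - 63\right)^{2} = \left(\left(\frac{1}{8} - \frac{625}{4}\right) - 63\right)^{2} = \left(- \frac{1249}{8} - 63\right)^{2} = \left(- \frac{1753}{8}\right)^{2} = \frac{3073009}{64}$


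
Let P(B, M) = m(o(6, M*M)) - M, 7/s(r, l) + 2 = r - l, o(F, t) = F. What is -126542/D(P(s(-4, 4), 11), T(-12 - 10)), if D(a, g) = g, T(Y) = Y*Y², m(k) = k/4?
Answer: 63271/5324 ≈ 11.884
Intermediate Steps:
m(k) = k/4 (m(k) = k*(¼) = k/4)
T(Y) = Y³
s(r, l) = 7/(-2 + r - l) (s(r, l) = 7/(-2 + (r - l)) = 7/(-2 + r - l))
P(B, M) = 3/2 - M (P(B, M) = (¼)*6 - M = 3/2 - M)
-126542/D(P(s(-4, 4), 11), T(-12 - 10)) = -126542/(-12 - 10)³ = -126542/((-22)³) = -126542/(-10648) = -126542*(-1/10648) = 63271/5324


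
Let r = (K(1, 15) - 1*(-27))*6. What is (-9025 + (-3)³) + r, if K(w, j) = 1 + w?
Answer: -8878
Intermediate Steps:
r = 174 (r = ((1 + 1) - 1*(-27))*6 = (2 + 27)*6 = 29*6 = 174)
(-9025 + (-3)³) + r = (-9025 + (-3)³) + 174 = (-9025 - 27) + 174 = -9052 + 174 = -8878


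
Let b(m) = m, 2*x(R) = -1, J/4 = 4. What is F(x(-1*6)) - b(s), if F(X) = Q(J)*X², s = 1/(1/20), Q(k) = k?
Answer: -16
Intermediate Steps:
J = 16 (J = 4*4 = 16)
x(R) = -½ (x(R) = (½)*(-1) = -½)
s = 20 (s = 1/(1/20) = 20)
F(X) = 16*X²
F(x(-1*6)) - b(s) = 16*(-½)² - 1*20 = 16*(¼) - 20 = 4 - 20 = -16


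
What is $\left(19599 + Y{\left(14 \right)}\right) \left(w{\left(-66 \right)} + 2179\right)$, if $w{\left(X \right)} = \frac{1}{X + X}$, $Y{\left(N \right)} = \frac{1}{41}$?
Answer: $\frac{57781388030}{1353} \approx 4.2706 \cdot 10^{7}$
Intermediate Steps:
$Y{\left(N \right)} = \frac{1}{41}$
$w{\left(X \right)} = \frac{1}{2 X}$
$\left(19599 + Y{\left(14 \right)}\right) \left(w{\left(-66 \right)} + 2179\right) = \left(19599 + \frac{1}{41}\right) \left(\frac{1}{2 \left(-66\right)} + 2179\right) = \frac{803560 \left(\frac{1}{2} \left(- \frac{1}{66}\right) + 2179\right)}{41} = \frac{803560 \left(- \frac{1}{132} + 2179\right)}{41} = \frac{803560}{41} \cdot \frac{287627}{132} = \frac{57781388030}{1353}$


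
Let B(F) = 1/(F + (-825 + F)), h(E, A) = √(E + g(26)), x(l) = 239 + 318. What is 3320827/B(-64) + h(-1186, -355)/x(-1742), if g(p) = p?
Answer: -3164748131 + 2*I*√290/557 ≈ -3.1647e+9 + 0.061147*I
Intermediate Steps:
x(l) = 557
h(E, A) = √(26 + E) (h(E, A) = √(E + 26) = √(26 + E))
B(F) = 1/(-825 + 2*F)
3320827/B(-64) + h(-1186, -355)/x(-1742) = 3320827/(1/(-825 + 2*(-64))) + √(26 - 1186)/557 = 3320827/(1/(-825 - 128)) + √(-1160)*(1/557) = 3320827/(1/(-953)) + (2*I*√290)*(1/557) = 3320827/(-1/953) + 2*I*√290/557 = 3320827*(-953) + 2*I*√290/557 = -3164748131 + 2*I*√290/557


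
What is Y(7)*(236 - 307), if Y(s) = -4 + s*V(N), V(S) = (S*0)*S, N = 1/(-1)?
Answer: 284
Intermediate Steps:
N = -1
V(S) = 0 (V(S) = 0*S = 0)
Y(s) = -4 (Y(s) = -4 + s*0 = -4 + 0 = -4)
Y(7)*(236 - 307) = -4*(236 - 307) = -4*(-71) = 284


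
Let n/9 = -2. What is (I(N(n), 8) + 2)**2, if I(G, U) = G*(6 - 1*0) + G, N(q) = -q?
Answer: 16384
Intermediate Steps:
n = -18 (n = 9*(-2) = -18)
I(G, U) = 7*G (I(G, U) = G*(6 + 0) + G = G*6 + G = 6*G + G = 7*G)
(I(N(n), 8) + 2)**2 = (7*(-1*(-18)) + 2)**2 = (7*18 + 2)**2 = (126 + 2)**2 = 128**2 = 16384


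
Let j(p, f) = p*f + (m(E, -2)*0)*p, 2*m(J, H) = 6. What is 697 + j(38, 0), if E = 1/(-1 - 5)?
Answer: 697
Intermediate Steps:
E = -⅙ (E = 1/(-6) = -⅙ ≈ -0.16667)
m(J, H) = 3 (m(J, H) = (½)*6 = 3)
j(p, f) = f*p (j(p, f) = p*f + (3*0)*p = f*p + 0*p = f*p + 0 = f*p)
697 + j(38, 0) = 697 + 0*38 = 697 + 0 = 697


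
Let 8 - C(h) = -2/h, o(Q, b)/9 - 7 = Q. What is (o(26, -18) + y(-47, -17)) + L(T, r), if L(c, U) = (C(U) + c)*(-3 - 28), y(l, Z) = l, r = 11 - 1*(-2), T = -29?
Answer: 11651/13 ≈ 896.23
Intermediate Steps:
o(Q, b) = 63 + 9*Q
r = 13 (r = 11 + 2 = 13)
C(h) = 8 + 2/h (C(h) = 8 - (-2)/h = 8 + 2/h)
L(c, U) = -248 - 62/U - 31*c (L(c, U) = ((8 + 2/U) + c)*(-3 - 28) = (8 + c + 2/U)*(-31) = -248 - 62/U - 31*c)
(o(26, -18) + y(-47, -17)) + L(T, r) = ((63 + 9*26) - 47) + (-248 - 62/13 - 31*(-29)) = ((63 + 234) - 47) + (-248 - 62*1/13 + 899) = (297 - 47) + (-248 - 62/13 + 899) = 250 + 8401/13 = 11651/13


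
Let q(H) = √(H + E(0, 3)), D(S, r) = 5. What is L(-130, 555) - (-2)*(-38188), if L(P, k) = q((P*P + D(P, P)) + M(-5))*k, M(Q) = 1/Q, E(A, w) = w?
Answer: -76376 + 111*√422695 ≈ -4209.4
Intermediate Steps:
q(H) = √(3 + H) (q(H) = √(H + 3) = √(3 + H))
L(P, k) = k*√(39/5 + P²) (L(P, k) = √(3 + ((P*P + 5) + 1/(-5)))*k = √(3 + ((P² + 5) - ⅕))*k = √(3 + ((5 + P²) - ⅕))*k = √(3 + (24/5 + P²))*k = √(39/5 + P²)*k = k*√(39/5 + P²))
L(-130, 555) - (-2)*(-38188) = (⅕)*555*√(195 + 25*(-130)²) - (-2)*(-38188) = (⅕)*555*√(195 + 25*16900) - 1*76376 = (⅕)*555*√(195 + 422500) - 76376 = (⅕)*555*√422695 - 76376 = 111*√422695 - 76376 = -76376 + 111*√422695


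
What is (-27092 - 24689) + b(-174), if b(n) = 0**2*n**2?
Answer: -51781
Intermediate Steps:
b(n) = 0 (b(n) = 0*n**2 = 0)
(-27092 - 24689) + b(-174) = (-27092 - 24689) + 0 = -51781 + 0 = -51781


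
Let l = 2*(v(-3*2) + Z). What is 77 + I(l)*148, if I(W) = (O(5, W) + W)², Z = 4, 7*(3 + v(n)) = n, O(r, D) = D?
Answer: 6141/49 ≈ 125.33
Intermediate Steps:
v(n) = -3 + n/7
l = 2/7 (l = 2*((-3 + (-3*2)/7) + 4) = 2*((-3 + (⅐)*(-6)) + 4) = 2*((-3 - 6/7) + 4) = 2*(-27/7 + 4) = 2*(⅐) = 2/7 ≈ 0.28571)
I(W) = 4*W² (I(W) = (W + W)² = (2*W)² = 4*W²)
77 + I(l)*148 = 77 + (4*(2/7)²)*148 = 77 + (4*(4/49))*148 = 77 + (16/49)*148 = 77 + 2368/49 = 6141/49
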